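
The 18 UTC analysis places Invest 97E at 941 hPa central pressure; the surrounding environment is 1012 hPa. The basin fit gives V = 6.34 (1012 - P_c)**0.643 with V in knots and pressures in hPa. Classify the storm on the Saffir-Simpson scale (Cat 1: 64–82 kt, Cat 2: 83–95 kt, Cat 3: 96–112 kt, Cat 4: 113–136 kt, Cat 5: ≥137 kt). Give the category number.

ΔP = 1012 − 941 = 71 hPa.
V ≈ 6.34 × 71^0.643 = 6.34 × 15.50 ≈ 98 kt.
98 kt falls in the Category 3 band.

3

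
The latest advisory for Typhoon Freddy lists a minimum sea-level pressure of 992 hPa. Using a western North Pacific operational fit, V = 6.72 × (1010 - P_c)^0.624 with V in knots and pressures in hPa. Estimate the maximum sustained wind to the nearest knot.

ΔP = 1010 − 992 = 18 hPa.
18^0.624 ≈ 6.071.
V ≈ 6.72 × 6.071 ≈ 40.8 kt.

41 kt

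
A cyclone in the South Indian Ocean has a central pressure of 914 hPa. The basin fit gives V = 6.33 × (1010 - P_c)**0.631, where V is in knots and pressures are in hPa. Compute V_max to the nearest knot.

ΔP = 1010 − 914 = 96 hPa.
96^0.631 ≈ 17.816.
V ≈ 6.33 × 17.816 ≈ 112.8 kt.

113 kt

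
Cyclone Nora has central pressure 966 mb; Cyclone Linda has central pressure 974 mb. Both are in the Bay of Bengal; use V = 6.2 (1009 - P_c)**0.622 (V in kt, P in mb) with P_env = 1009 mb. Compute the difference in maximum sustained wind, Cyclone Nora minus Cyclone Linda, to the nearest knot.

Cyclone Nora: ΔP = 43; V ≈ 6.2 × 43^0.622 ≈ 64.33 kt.
Cyclone Linda: ΔP = 35; V ≈ 6.2 × 35^0.622 ≈ 56.60 kt.
Difference ≈ 64.33 − 56.60 = 7.73 → 8 kt.

8 kt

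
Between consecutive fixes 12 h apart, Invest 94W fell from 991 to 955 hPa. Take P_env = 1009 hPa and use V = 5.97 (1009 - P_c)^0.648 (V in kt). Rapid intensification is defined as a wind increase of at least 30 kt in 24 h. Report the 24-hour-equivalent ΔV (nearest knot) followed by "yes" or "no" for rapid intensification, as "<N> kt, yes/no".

V₁: ΔP = 18, V ≈ 5.97 × 18^0.648 ≈ 38.85 kt.
V₂: ΔP = 54, V ≈ 5.97 × 54^0.648 ≈ 79.17 kt.
ΔV over 12 h = 40.32 kt → 24 h equivalent = 40.32 × 24/12 ≈ 80.64 kt.
81 kt ≥ 30 kt ⇒ rapid intensification.

81 kt, yes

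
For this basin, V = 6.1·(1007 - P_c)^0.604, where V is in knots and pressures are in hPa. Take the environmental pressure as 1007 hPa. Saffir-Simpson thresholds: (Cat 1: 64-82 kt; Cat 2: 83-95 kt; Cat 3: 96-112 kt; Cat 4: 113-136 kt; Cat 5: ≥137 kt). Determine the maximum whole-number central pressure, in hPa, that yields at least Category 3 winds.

Category 3 begins at V = 96 kt.
Required ΔP = (96/6.1)^(1/0.604) = 15.738^1.656 ≈ 95.87 hPa.
P_c ≤ 1007 − 95.87 = 911.13, so the highest integer P_c is 911 hPa.

911 hPa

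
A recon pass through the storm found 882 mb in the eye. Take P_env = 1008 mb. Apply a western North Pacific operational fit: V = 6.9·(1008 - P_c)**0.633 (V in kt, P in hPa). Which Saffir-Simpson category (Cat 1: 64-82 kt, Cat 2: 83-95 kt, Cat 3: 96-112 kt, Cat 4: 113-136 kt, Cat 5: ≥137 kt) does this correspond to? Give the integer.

ΔP = 1008 − 882 = 126 mb.
V ≈ 6.9 × 126^0.633 = 6.9 × 21.36 ≈ 147 kt.
147 kt falls in the Category 5 band.

5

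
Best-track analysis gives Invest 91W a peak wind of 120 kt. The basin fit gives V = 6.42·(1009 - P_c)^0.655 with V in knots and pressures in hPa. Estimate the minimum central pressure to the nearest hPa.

ΔP = (V / 6.42)^(1/0.655) = (120/6.42)^1.527.
120/6.42 = 18.692; 18.692^1.527 ≈ 87.39 hPa.
P_c = 1009 − 87.39 = 921.61 ≈ 922 hPa.

922 hPa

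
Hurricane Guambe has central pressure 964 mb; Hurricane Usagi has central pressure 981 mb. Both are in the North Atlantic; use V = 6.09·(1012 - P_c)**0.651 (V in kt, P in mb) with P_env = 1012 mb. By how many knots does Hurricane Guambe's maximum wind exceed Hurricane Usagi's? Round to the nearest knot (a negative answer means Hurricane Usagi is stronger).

19 kt

Hurricane Guambe: ΔP = 48; V ≈ 6.09 × 48^0.651 ≈ 75.70 kt.
Hurricane Usagi: ΔP = 31; V ≈ 6.09 × 31^0.651 ≈ 56.95 kt.
Difference ≈ 75.70 − 56.95 = 18.75 → 19 kt.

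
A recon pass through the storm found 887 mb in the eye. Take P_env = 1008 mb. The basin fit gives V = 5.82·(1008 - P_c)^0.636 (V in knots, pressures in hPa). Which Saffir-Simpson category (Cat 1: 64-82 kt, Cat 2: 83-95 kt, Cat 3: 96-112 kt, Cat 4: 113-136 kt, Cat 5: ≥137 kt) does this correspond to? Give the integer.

ΔP = 1008 − 887 = 121 mb.
V ≈ 5.82 × 121^0.636 = 5.82 × 21.12 ≈ 123 kt.
123 kt falls in the Category 4 band.

4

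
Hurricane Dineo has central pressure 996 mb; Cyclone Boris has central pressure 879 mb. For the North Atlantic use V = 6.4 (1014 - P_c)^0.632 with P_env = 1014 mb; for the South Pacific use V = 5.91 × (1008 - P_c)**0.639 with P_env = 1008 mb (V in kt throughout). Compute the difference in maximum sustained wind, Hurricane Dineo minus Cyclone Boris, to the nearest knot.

Hurricane Dineo: ΔP = 18; V ≈ 6.4 × 18^0.632 ≈ 39.77 kt.
Cyclone Boris: ΔP = 129; V ≈ 5.91 × 129^0.639 ≈ 131.90 kt.
Difference ≈ 39.77 − 131.90 = -92.13 → -92 kt.

-92 kt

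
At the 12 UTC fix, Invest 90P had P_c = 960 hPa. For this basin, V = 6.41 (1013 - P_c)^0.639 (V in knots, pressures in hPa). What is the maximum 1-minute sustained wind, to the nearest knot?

81 kt

ΔP = 1013 − 960 = 53 hPa.
53^0.639 ≈ 12.642.
V ≈ 6.41 × 12.642 ≈ 81.0 kt.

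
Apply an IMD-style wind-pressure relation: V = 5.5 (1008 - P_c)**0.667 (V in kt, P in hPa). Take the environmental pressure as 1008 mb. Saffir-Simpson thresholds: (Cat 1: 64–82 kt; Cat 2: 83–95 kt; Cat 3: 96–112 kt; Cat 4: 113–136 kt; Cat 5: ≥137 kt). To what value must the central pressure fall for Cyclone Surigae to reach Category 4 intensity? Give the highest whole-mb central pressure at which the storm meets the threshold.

915 mb

Category 4 begins at V = 113 kt.
Required ΔP = (113/5.5)^(1/0.667) = 20.545^1.499 ≈ 92.92 mb.
P_c ≤ 1008 − 92.92 = 915.08, so the highest integer P_c is 915 mb.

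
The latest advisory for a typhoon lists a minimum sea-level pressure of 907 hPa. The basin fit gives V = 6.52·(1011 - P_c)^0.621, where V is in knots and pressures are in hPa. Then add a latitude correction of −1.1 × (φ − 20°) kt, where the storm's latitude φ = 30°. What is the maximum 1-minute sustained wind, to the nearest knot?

ΔP = 1011 − 907 = 104 hPa.
104^0.621 ≈ 17.889.
V ≈ 6.52 × 17.889 ≈ 116.6 kt.
Latitude correction: −1.1 × (30 − 20) = -11 kt.
Corrected V ≈ 105.6 kt → 106 kt.

106 kt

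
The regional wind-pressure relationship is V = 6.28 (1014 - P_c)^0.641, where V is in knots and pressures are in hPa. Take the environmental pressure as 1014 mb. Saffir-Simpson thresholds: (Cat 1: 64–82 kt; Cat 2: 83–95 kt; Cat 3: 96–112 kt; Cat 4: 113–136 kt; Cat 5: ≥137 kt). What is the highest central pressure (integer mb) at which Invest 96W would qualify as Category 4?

Category 4 begins at V = 113 kt.
Required ΔP = (113/6.28)^(1/0.641) = 17.994^1.560 ≈ 90.80 mb.
P_c ≤ 1014 − 90.80 = 923.20, so the highest integer P_c is 923 mb.

923 mb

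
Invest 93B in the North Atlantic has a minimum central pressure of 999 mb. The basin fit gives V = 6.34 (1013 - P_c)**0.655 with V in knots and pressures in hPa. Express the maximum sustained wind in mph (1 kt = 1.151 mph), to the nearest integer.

41 mph

ΔP = 1013 − 999 = 14 mb.
V ≈ 6.34 × 14^0.655 = 6.34 × 5.633 ≈ 35.711 kt.
35.711 × 1.151 ≈ 41.10 mph → 41 mph.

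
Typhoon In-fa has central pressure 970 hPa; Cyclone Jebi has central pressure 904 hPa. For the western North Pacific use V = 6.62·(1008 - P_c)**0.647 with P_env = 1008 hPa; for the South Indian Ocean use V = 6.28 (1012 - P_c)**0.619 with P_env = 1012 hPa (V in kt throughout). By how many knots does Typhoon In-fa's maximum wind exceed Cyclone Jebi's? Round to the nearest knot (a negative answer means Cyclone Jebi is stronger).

Typhoon In-fa: ΔP = 38; V ≈ 6.62 × 38^0.647 ≈ 69.66 kt.
Cyclone Jebi: ΔP = 108; V ≈ 6.28 × 108^0.619 ≈ 113.93 kt.
Difference ≈ 69.66 − 113.93 = -44.27 → -44 kt.

-44 kt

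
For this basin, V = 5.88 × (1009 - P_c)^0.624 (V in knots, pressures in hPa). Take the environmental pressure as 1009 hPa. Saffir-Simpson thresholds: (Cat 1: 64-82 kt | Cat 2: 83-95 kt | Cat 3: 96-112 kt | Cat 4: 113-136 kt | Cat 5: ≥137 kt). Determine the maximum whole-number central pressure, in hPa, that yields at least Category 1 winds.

Category 1 begins at V = 64 kt.
Required ΔP = (64/5.88)^(1/0.624) = 10.884^1.603 ≈ 45.87 hPa.
P_c ≤ 1009 − 45.87 = 963.13, so the highest integer P_c is 963 hPa.

963 hPa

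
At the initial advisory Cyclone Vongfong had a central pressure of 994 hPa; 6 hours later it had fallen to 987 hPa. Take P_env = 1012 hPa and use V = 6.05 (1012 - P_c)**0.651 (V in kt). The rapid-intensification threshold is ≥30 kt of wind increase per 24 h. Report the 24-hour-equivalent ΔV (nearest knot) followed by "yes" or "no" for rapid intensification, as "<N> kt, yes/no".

V₁: ΔP = 18, V ≈ 6.05 × 18^0.651 ≈ 39.71 kt.
V₂: ΔP = 25, V ≈ 6.05 × 25^0.651 ≈ 49.18 kt.
ΔV over 6 h = 9.47 kt → 24 h equivalent = 9.47 × 24/6 ≈ 37.88 kt.
38 kt ≥ 30 kt ⇒ rapid intensification.

38 kt, yes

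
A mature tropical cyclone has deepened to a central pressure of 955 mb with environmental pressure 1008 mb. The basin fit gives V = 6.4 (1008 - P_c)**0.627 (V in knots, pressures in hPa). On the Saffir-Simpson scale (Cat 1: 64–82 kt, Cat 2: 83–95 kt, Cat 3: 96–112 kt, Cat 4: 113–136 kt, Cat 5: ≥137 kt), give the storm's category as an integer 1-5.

ΔP = 1008 − 955 = 53 mb.
V ≈ 6.4 × 53^0.627 = 6.4 × 12.05 ≈ 77 kt.
77 kt falls in the Category 1 band.

1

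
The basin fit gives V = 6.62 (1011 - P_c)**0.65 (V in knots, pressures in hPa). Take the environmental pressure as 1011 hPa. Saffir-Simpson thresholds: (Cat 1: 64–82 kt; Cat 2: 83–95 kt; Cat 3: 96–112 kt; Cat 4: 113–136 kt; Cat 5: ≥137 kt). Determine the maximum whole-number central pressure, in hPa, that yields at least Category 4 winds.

932 hPa

Category 4 begins at V = 113 kt.
Required ΔP = (113/6.62)^(1/0.65) = 17.069^1.538 ≈ 78.65 hPa.
P_c ≤ 1011 − 78.65 = 932.35, so the highest integer P_c is 932 hPa.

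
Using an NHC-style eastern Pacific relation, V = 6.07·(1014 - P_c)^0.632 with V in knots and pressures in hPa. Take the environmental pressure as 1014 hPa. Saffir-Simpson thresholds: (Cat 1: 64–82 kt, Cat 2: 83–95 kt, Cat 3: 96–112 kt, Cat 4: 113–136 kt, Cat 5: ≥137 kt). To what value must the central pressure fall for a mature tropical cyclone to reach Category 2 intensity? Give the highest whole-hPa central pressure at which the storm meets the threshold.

951 hPa

Category 2 begins at V = 83 kt.
Required ΔP = (83/6.07)^(1/0.632) = 13.674^1.582 ≈ 62.70 hPa.
P_c ≤ 1014 − 62.70 = 951.30, so the highest integer P_c is 951 hPa.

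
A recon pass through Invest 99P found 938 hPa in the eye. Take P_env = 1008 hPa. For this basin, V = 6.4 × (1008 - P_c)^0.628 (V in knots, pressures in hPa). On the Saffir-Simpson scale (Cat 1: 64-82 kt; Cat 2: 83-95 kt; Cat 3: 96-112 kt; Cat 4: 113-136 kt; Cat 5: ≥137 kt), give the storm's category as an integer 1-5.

2

ΔP = 1008 − 938 = 70 hPa.
V ≈ 6.4 × 70^0.628 = 6.4 × 14.41 ≈ 92 kt.
92 kt falls in the Category 2 band.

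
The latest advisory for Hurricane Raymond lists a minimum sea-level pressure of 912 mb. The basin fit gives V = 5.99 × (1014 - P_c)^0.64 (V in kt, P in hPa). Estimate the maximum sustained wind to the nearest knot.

116 kt

ΔP = 1014 − 912 = 102 mb.
102^0.64 ≈ 19.298.
V ≈ 5.99 × 19.298 ≈ 115.6 kt.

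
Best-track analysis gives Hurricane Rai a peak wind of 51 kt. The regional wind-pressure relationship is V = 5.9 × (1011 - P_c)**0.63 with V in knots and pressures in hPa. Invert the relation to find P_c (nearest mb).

980 mb

ΔP = (V / 5.9)^(1/0.63) = (51/5.9)^1.587.
51/5.9 = 8.644; 8.644^1.587 ≈ 30.68 mb.
P_c = 1011 − 30.68 = 980.32 ≈ 980 mb.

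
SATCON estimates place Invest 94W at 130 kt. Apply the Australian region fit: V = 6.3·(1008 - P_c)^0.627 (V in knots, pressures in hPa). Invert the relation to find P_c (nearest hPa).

883 hPa

ΔP = (V / 6.3)^(1/0.627) = (130/6.3)^1.595.
130/6.3 = 20.635; 20.635^1.595 ≈ 124.93 hPa.
P_c = 1008 − 124.93 = 883.07 ≈ 883 hPa.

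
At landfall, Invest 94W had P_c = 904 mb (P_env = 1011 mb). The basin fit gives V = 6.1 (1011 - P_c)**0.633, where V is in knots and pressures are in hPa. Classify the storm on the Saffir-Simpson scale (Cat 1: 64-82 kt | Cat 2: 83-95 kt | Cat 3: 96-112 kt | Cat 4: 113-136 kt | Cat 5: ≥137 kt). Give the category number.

ΔP = 1011 − 904 = 107 mb.
V ≈ 6.1 × 107^0.633 = 6.1 × 19.26 ≈ 117 kt.
117 kt falls in the Category 4 band.

4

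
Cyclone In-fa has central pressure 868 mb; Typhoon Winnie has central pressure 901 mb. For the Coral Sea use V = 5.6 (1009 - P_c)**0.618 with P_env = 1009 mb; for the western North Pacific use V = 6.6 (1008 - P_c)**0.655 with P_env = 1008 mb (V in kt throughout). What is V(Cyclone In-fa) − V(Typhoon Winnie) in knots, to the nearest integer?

Cyclone In-fa: ΔP = 141; V ≈ 5.6 × 141^0.618 ≈ 119.24 kt.
Typhoon Winnie: ΔP = 107; V ≈ 6.6 × 107^0.655 ≈ 140.86 kt.
Difference ≈ 119.24 − 140.86 = -21.62 → -22 kt.

-22 kt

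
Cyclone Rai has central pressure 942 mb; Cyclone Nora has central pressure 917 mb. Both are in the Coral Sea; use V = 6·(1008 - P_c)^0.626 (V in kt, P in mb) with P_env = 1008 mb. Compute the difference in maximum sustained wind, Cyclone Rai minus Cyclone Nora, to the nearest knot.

-18 kt

Cyclone Rai: ΔP = 66; V ≈ 6 × 66^0.626 ≈ 82.64 kt.
Cyclone Nora: ΔP = 91; V ≈ 6 × 91^0.626 ≈ 101.04 kt.
Difference ≈ 82.64 − 101.04 = -18.40 → -18 kt.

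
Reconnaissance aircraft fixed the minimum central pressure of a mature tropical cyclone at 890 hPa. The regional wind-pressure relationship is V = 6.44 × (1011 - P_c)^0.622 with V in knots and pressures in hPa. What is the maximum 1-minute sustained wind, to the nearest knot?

127 kt

ΔP = 1011 − 890 = 121 hPa.
121^0.622 ≈ 19.747.
V ≈ 6.44 × 19.747 ≈ 127.2 kt.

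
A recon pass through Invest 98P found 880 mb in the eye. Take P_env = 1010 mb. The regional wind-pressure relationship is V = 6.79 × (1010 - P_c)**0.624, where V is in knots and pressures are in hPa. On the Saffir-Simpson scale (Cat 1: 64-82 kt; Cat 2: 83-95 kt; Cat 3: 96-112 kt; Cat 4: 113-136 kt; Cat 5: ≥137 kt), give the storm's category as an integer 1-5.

5

ΔP = 1010 − 880 = 130 mb.
V ≈ 6.79 × 130^0.624 = 6.79 × 20.85 ≈ 142 kt.
142 kt falls in the Category 5 band.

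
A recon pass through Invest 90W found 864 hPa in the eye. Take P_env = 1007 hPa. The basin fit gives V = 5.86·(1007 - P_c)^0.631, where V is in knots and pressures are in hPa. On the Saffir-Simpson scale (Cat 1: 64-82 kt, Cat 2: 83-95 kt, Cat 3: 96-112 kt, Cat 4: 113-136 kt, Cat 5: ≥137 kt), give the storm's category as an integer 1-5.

4

ΔP = 1007 − 864 = 143 hPa.
V ≈ 5.86 × 143^0.631 = 5.86 × 22.91 ≈ 134 kt.
134 kt falls in the Category 4 band.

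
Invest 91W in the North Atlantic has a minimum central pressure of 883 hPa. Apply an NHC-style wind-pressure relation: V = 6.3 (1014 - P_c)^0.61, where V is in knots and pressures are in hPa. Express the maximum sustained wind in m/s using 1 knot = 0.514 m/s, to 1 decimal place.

ΔP = 1014 − 883 = 131 hPa.
V ≈ 6.3 × 131^0.61 = 6.3 × 19.568 ≈ 123.275 kt.
123.275 × 0.514 ≈ 63.36 m/s → 63.4 m/s.

63.4 m/s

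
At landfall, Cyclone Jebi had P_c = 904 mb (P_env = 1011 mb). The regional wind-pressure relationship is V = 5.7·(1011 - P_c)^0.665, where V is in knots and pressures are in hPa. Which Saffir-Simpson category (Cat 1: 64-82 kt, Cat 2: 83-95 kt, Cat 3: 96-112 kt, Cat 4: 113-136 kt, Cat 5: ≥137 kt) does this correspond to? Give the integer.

ΔP = 1011 − 904 = 107 mb.
V ≈ 5.7 × 107^0.665 = 5.7 × 22.36 ≈ 127 kt.
127 kt falls in the Category 4 band.

4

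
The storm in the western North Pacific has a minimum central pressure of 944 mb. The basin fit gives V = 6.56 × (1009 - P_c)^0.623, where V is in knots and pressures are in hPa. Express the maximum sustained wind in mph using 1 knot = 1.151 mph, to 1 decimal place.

ΔP = 1009 − 944 = 65 mb.
V ≈ 6.56 × 65^0.623 = 6.56 × 13.472 ≈ 88.379 kt.
88.379 × 1.151 ≈ 101.72 mph → 101.7 mph.

101.7 mph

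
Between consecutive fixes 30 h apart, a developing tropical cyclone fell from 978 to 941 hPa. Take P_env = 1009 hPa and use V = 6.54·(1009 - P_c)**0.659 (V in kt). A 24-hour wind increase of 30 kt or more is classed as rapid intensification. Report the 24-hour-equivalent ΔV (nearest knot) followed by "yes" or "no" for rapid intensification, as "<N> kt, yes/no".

34 kt, yes

V₁: ΔP = 31, V ≈ 6.54 × 31^0.659 ≈ 62.86 kt.
V₂: ΔP = 68, V ≈ 6.54 × 68^0.659 ≈ 105.49 kt.
ΔV over 30 h = 42.63 kt → 24 h equivalent = 42.63 × 24/30 ≈ 34.10 kt.
34 kt ≥ 30 kt ⇒ rapid intensification.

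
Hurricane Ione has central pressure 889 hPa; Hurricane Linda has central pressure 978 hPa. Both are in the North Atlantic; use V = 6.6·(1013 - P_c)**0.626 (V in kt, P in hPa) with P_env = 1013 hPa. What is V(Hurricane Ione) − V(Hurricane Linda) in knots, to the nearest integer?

Hurricane Ione: ΔP = 124; V ≈ 6.6 × 124^0.626 ≈ 134.90 kt.
Hurricane Linda: ΔP = 35; V ≈ 6.6 × 35^0.626 ≈ 61.11 kt.
Difference ≈ 134.90 − 61.11 = 73.79 → 74 kt.

74 kt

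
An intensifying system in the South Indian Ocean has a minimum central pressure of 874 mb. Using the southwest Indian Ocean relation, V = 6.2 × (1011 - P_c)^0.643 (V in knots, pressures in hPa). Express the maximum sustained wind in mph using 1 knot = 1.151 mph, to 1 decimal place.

ΔP = 1011 − 874 = 137 mb.
V ≈ 6.2 × 137^0.643 = 6.2 × 23.654 ≈ 146.657 kt.
146.657 × 1.151 ≈ 168.80 mph → 168.8 mph.

168.8 mph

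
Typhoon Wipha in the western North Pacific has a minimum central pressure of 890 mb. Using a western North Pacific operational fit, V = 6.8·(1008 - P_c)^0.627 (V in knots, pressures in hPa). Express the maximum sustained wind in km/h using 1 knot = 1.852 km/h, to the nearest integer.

251 km/h

ΔP = 1008 − 890 = 118 mb.
V ≈ 6.8 × 118^0.627 = 6.8 × 19.910 ≈ 135.388 kt.
135.388 × 1.852 ≈ 250.74 km/h → 251 km/h.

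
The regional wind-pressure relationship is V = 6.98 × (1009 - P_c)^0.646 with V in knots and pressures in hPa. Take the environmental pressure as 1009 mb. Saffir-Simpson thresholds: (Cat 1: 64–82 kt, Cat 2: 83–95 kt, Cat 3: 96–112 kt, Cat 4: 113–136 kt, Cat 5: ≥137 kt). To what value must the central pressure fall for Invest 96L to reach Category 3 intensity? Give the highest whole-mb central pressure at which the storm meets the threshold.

Category 3 begins at V = 96 kt.
Required ΔP = (96/6.98)^(1/0.646) = 13.754^1.548 ≈ 57.84 mb.
P_c ≤ 1009 − 57.84 = 951.16, so the highest integer P_c is 951 mb.

951 mb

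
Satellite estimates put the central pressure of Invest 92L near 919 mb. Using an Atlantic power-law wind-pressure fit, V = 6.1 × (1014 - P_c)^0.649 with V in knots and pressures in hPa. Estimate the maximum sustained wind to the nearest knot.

117 kt

ΔP = 1014 − 919 = 95 mb.
95^0.649 ≈ 19.211.
V ≈ 6.1 × 19.211 ≈ 117.2 kt.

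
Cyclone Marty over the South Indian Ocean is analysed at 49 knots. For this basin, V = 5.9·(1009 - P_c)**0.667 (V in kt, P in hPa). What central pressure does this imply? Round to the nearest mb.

ΔP = (V / 5.9)^(1/0.667) = (49/5.9)^1.499.
49/5.9 = 8.305; 8.305^1.499 ≈ 23.90 mb.
P_c = 1009 − 23.90 = 985.10 ≈ 985 mb.

985 mb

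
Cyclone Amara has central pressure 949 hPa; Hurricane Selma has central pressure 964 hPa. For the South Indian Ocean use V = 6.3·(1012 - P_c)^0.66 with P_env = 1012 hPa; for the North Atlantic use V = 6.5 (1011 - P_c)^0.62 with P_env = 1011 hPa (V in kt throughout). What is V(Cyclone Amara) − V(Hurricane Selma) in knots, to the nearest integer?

Cyclone Amara: ΔP = 63; V ≈ 6.3 × 63^0.66 ≈ 97.03 kt.
Hurricane Selma: ΔP = 47; V ≈ 6.5 × 47^0.62 ≈ 70.73 kt.
Difference ≈ 97.03 − 70.73 = 26.30 → 26 kt.

26 kt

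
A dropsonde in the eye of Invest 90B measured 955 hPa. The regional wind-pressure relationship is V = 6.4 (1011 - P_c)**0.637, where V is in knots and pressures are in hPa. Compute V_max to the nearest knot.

ΔP = 1011 − 955 = 56 hPa.
56^0.637 ≈ 12.990.
V ≈ 6.4 × 12.990 ≈ 83.1 kt.

83 kt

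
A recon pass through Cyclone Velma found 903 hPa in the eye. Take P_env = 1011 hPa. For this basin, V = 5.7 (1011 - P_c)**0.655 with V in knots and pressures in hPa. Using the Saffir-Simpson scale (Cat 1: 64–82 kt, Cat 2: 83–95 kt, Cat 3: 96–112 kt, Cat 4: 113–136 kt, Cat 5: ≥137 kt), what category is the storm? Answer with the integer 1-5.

ΔP = 1011 − 903 = 108 hPa.
V ≈ 5.7 × 108^0.655 = 5.7 × 21.47 ≈ 122 kt.
122 kt falls in the Category 4 band.

4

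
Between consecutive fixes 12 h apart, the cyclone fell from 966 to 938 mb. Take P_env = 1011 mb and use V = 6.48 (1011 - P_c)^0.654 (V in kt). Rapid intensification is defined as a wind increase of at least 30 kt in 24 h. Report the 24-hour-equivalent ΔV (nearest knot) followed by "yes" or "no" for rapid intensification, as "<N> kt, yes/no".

V₁: ΔP = 45, V ≈ 6.48 × 45^0.654 ≈ 78.12 kt.
V₂: ΔP = 73, V ≈ 6.48 × 73^0.654 ≈ 107.20 kt.
ΔV over 12 h = 29.08 kt → 24 h equivalent = 29.08 × 24/12 ≈ 58.16 kt.
58 kt ≥ 30 kt ⇒ rapid intensification.

58 kt, yes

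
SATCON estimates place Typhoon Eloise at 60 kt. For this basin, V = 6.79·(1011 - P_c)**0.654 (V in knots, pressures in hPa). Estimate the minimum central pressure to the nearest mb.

983 mb

ΔP = (V / 6.79)^(1/0.654) = (60/6.79)^1.529.
60/6.79 = 8.837; 8.837^1.529 ≈ 27.98 mb.
P_c = 1011 − 27.98 = 983.02 ≈ 983 mb.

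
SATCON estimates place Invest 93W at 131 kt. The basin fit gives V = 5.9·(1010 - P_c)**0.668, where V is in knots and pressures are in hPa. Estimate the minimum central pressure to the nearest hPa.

906 hPa

ΔP = (V / 5.9)^(1/0.668) = (131/5.9)^1.497.
131/5.9 = 22.203; 22.203^1.497 ≈ 103.66 hPa.
P_c = 1010 − 103.66 = 906.34 ≈ 906 hPa.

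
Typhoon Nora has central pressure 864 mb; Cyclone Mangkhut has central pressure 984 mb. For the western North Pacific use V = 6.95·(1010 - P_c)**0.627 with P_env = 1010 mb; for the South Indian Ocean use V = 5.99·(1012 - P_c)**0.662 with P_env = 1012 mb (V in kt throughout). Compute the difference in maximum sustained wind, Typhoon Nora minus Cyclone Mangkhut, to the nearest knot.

Typhoon Nora: ΔP = 146; V ≈ 6.95 × 146^0.627 ≈ 158.14 kt.
Cyclone Mangkhut: ΔP = 28; V ≈ 5.99 × 28^0.662 ≈ 54.38 kt.
Difference ≈ 158.14 − 54.38 = 103.76 → 104 kt.

104 kt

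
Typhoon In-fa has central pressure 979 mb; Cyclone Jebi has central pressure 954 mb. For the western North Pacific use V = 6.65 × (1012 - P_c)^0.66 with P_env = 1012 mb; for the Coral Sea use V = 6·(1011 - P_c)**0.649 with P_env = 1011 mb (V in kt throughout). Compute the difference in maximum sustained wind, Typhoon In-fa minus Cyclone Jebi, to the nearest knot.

-16 kt

Typhoon In-fa: ΔP = 33; V ≈ 6.65 × 33^0.66 ≈ 66.84 kt.
Cyclone Jebi: ΔP = 57; V ≈ 6 × 57^0.649 ≈ 82.74 kt.
Difference ≈ 66.84 − 82.74 = -15.90 → -16 kt.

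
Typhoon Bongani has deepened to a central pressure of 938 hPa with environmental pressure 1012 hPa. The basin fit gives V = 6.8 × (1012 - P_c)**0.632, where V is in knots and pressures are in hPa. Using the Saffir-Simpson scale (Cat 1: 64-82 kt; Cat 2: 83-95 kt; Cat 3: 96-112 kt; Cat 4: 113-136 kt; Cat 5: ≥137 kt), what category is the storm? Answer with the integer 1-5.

3

ΔP = 1012 − 938 = 74 hPa.
V ≈ 6.8 × 74^0.632 = 6.8 × 15.18 ≈ 103 kt.
103 kt falls in the Category 3 band.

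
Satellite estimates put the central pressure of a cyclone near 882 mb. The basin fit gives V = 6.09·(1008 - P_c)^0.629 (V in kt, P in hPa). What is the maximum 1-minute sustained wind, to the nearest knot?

ΔP = 1008 − 882 = 126 mb.
126^0.629 ≈ 20.948.
V ≈ 6.09 × 20.948 ≈ 127.6 kt.

128 kt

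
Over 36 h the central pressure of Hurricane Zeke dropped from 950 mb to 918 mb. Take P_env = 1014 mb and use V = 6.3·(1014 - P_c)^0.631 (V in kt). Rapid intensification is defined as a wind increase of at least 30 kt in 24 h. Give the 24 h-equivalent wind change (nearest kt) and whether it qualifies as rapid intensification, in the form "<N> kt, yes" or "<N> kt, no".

V₁: ΔP = 64, V ≈ 6.3 × 64^0.631 ≈ 86.90 kt.
V₂: ΔP = 96, V ≈ 6.3 × 96^0.631 ≈ 112.24 kt.
ΔV over 36 h = 25.34 kt → 24 h equivalent = 25.34 × 24/36 ≈ 16.89 kt.
17 kt < 30 kt ⇒ not rapid intensification.

17 kt, no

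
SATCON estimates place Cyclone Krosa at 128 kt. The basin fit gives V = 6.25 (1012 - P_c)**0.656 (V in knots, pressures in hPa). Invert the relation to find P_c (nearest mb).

ΔP = (V / 6.25)^(1/0.656) = (128/6.25)^1.524.
128/6.25 = 20.480; 20.480^1.524 ≈ 99.77 mb.
P_c = 1012 − 99.77 = 912.23 ≈ 912 mb.

912 mb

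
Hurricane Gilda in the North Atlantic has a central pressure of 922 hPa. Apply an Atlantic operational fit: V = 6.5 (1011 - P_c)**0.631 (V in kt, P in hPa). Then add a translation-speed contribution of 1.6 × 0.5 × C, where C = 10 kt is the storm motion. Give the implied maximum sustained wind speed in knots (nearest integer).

ΔP = 1011 − 922 = 89 hPa.
89^0.631 ≈ 16.985.
V ≈ 6.5 × 16.985 ≈ 110.4 kt.
Translation term: 1.6 × 0.5 × 10 = 8 kt.
Corrected V ≈ 118.4 kt → 118 kt.

118 kt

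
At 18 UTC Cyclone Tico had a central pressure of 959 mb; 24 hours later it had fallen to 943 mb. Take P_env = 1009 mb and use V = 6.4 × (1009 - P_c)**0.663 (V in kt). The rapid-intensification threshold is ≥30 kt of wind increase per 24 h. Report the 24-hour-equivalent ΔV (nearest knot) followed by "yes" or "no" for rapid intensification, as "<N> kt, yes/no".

V₁: ΔP = 50, V ≈ 6.4 × 50^0.663 ≈ 85.62 kt.
V₂: ΔP = 66, V ≈ 6.4 × 66^0.663 ≈ 102.93 kt.
ΔV over 24 h = 17.31 kt → 24 h equivalent = 17.31 × 24/24 ≈ 17.31 kt.
17 kt < 30 kt ⇒ not rapid intensification.

17 kt, no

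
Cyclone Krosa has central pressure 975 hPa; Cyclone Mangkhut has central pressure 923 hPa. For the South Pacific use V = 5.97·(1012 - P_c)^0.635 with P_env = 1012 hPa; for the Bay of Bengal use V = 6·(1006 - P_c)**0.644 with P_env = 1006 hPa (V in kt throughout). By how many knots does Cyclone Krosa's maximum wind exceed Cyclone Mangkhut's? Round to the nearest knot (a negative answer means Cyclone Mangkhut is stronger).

Cyclone Krosa: ΔP = 37; V ≈ 5.97 × 37^0.635 ≈ 59.13 kt.
Cyclone Mangkhut: ΔP = 83; V ≈ 6 × 83^0.644 ≈ 103.29 kt.
Difference ≈ 59.13 − 103.29 = -44.16 → -44 kt.

-44 kt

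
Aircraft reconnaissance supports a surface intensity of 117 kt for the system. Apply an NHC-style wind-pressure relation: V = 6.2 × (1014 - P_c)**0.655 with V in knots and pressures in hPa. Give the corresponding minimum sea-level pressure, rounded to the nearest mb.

925 mb

ΔP = (V / 6.2)^(1/0.655) = (117/6.2)^1.527.
117/6.2 = 18.871; 18.871^1.527 ≈ 88.67 mb.
P_c = 1014 − 88.67 = 925.33 ≈ 925 mb.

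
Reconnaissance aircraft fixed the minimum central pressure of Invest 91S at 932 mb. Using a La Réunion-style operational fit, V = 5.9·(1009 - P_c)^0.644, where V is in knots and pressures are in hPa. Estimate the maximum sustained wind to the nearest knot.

97 kt

ΔP = 1009 − 932 = 77 mb.
77^0.644 ≈ 16.402.
V ≈ 5.9 × 16.402 ≈ 96.8 kt.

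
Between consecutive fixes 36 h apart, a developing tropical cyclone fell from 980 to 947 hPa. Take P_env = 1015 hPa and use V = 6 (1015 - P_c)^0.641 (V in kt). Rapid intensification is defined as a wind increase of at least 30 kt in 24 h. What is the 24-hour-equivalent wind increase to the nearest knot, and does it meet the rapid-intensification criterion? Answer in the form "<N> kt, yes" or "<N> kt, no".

21 kt, no

V₁: ΔP = 35, V ≈ 6 × 35^0.641 ≈ 58.60 kt.
V₂: ΔP = 68, V ≈ 6 × 68^0.641 ≈ 89.70 kt.
ΔV over 36 h = 31.10 kt → 24 h equivalent = 31.10 × 24/36 ≈ 20.73 kt.
21 kt < 30 kt ⇒ not rapid intensification.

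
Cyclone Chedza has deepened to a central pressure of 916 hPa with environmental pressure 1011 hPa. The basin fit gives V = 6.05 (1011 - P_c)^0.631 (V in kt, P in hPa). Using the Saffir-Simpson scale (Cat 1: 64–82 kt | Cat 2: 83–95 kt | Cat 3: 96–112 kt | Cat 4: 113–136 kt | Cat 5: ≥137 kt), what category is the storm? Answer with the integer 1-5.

ΔP = 1011 − 916 = 95 hPa.
V ≈ 6.05 × 95^0.631 = 6.05 × 17.70 ≈ 107 kt.
107 kt falls in the Category 3 band.

3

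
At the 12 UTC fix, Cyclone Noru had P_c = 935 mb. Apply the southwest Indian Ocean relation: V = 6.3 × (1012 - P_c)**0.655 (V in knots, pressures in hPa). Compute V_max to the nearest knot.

108 kt

ΔP = 1012 − 935 = 77 mb.
77^0.655 ≈ 17.205.
V ≈ 6.3 × 17.205 ≈ 108.4 kt.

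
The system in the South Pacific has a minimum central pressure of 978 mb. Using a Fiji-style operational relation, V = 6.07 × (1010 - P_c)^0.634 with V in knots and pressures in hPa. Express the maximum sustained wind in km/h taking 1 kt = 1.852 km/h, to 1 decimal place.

ΔP = 1010 − 978 = 32 mb.
V ≈ 6.07 × 32^0.634 = 6.07 × 9.000 ≈ 54.633 kt.
54.633 × 1.852 ≈ 101.18 km/h → 101.2 km/h.

101.2 km/h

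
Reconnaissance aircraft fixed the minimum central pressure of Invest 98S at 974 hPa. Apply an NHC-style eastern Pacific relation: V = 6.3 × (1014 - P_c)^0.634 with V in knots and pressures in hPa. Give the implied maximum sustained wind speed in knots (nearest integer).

ΔP = 1014 − 974 = 40 hPa.
40^0.634 ≈ 10.368.
V ≈ 6.3 × 10.368 ≈ 65.3 kt.

65 kt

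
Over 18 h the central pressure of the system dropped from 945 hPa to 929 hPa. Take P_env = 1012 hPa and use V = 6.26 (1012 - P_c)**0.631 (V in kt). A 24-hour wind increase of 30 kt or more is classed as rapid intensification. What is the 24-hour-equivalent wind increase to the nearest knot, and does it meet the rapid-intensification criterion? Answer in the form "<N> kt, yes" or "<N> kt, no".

17 kt, no

V₁: ΔP = 67, V ≈ 6.26 × 67^0.631 ≈ 88.88 kt.
V₂: ΔP = 83, V ≈ 6.26 × 83^0.631 ≈ 101.74 kt.
ΔV over 18 h = 12.86 kt → 24 h equivalent = 12.86 × 24/18 ≈ 17.15 kt.
17 kt < 30 kt ⇒ not rapid intensification.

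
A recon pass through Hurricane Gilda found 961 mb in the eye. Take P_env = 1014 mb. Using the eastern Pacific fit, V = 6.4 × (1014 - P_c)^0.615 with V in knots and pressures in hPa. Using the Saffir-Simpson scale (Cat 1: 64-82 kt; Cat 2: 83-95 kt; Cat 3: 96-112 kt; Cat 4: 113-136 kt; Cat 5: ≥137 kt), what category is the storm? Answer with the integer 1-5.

ΔP = 1014 − 961 = 53 mb.
V ≈ 6.4 × 53^0.615 = 6.4 × 11.49 ≈ 74 kt.
74 kt falls in the Category 1 band.

1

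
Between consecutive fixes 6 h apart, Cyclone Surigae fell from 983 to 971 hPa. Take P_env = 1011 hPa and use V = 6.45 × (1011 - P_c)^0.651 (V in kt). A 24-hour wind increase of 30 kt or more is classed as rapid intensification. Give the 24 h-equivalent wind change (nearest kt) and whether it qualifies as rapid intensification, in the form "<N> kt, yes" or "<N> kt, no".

59 kt, yes

V₁: ΔP = 28, V ≈ 6.45 × 28^0.651 ≈ 56.45 kt.
V₂: ΔP = 40, V ≈ 6.45 × 40^0.651 ≈ 71.20 kt.
ΔV over 6 h = 14.75 kt → 24 h equivalent = 14.75 × 24/6 ≈ 59.00 kt.
59 kt ≥ 30 kt ⇒ rapid intensification.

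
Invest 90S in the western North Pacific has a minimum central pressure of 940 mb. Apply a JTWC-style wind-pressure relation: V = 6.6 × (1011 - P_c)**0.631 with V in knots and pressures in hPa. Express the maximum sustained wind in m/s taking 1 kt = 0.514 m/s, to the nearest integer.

50 m/s

ΔP = 1011 − 940 = 71 mb.
V ≈ 6.6 × 71^0.631 = 6.6 × 14.728 ≈ 97.205 kt.
97.205 × 0.514 ≈ 49.96 m/s → 50 m/s.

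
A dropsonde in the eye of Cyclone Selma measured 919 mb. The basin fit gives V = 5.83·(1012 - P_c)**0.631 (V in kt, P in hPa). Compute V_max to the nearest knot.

ΔP = 1012 − 919 = 93 mb.
93^0.631 ≈ 17.463.
V ≈ 5.83 × 17.463 ≈ 101.8 kt.

102 kt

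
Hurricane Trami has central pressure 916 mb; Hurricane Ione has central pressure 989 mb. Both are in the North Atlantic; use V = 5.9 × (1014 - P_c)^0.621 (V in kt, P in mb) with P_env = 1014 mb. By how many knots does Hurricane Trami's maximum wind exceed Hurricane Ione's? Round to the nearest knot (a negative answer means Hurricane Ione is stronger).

Hurricane Trami: ΔP = 98; V ≈ 5.9 × 98^0.621 ≈ 101.72 kt.
Hurricane Ione: ΔP = 25; V ≈ 5.9 × 25^0.621 ≈ 43.55 kt.
Difference ≈ 101.72 − 43.55 = 58.17 → 58 kt.

58 kt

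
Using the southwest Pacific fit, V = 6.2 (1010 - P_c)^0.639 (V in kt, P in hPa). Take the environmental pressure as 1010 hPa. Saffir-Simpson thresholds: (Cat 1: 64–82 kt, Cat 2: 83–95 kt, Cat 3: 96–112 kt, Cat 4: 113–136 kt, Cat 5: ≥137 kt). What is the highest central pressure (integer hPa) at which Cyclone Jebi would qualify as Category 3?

937 hPa

Category 3 begins at V = 96 kt.
Required ΔP = (96/6.2)^(1/0.639) = 15.484^1.565 ≈ 72.79 hPa.
P_c ≤ 1010 − 72.79 = 937.21, so the highest integer P_c is 937 hPa.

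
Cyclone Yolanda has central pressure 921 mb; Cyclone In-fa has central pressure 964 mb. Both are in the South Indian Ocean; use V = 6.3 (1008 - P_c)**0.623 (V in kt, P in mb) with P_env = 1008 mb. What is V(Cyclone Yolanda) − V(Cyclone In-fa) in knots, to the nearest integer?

Cyclone Yolanda: ΔP = 87; V ≈ 6.3 × 87^0.623 ≈ 101.78 kt.
Cyclone In-fa: ΔP = 44; V ≈ 6.3 × 44^0.623 ≈ 66.56 kt.
Difference ≈ 101.78 − 66.56 = 35.22 → 35 kt.

35 kt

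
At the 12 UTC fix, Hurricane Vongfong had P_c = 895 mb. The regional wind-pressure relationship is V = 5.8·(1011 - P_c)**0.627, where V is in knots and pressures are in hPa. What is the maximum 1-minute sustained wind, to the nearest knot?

ΔP = 1011 − 895 = 116 mb.
116^0.627 ≈ 19.698.
V ≈ 5.8 × 19.698 ≈ 114.2 kt.

114 kt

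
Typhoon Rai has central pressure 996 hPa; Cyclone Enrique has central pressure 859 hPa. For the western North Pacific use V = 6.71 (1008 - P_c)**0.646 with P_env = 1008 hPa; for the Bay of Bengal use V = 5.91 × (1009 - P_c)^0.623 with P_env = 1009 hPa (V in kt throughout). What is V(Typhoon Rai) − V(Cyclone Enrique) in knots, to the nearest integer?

-101 kt

Typhoon Rai: ΔP = 12; V ≈ 6.71 × 12^0.646 ≈ 33.41 kt.
Cyclone Enrique: ΔP = 150; V ≈ 5.91 × 150^0.623 ≈ 134.06 kt.
Difference ≈ 33.41 − 134.06 = -100.65 → -101 kt.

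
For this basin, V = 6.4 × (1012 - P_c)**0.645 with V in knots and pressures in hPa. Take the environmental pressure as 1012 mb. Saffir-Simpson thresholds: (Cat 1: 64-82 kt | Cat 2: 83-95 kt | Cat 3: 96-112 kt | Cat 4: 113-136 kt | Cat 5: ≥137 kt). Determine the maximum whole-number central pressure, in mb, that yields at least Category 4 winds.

Category 4 begins at V = 113 kt.
Required ΔP = (113/6.4)^(1/0.645) = 17.656^1.550 ≈ 85.74 mb.
P_c ≤ 1012 − 85.74 = 926.26, so the highest integer P_c is 926 mb.

926 mb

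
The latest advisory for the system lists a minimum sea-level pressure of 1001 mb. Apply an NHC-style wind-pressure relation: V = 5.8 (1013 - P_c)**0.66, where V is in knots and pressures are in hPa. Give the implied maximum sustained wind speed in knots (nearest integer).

30 kt

ΔP = 1013 − 1001 = 12 mb.
12^0.66 ≈ 5.155.
V ≈ 5.8 × 5.155 ≈ 29.9 kt.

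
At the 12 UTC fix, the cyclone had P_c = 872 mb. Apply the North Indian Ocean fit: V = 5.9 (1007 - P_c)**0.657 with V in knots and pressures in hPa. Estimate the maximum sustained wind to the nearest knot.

148 kt

ΔP = 1007 − 872 = 135 mb.
135^0.657 ≈ 25.097.
V ≈ 5.9 × 25.097 ≈ 148.1 kt.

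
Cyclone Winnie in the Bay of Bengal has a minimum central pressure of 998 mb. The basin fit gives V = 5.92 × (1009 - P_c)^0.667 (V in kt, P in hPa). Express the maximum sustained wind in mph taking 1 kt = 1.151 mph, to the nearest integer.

ΔP = 1009 − 998 = 11 mb.
V ≈ 5.92 × 11^0.667 = 5.92 × 4.950 ≈ 29.304 kt.
29.304 × 1.151 ≈ 33.73 mph → 34 mph.

34 mph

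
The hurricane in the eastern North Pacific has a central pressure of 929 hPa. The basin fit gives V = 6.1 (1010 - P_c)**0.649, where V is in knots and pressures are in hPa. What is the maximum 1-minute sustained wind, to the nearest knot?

106 kt

ΔP = 1010 − 929 = 81 hPa.
81^0.649 ≈ 17.322.
V ≈ 6.1 × 17.322 ≈ 105.7 kt.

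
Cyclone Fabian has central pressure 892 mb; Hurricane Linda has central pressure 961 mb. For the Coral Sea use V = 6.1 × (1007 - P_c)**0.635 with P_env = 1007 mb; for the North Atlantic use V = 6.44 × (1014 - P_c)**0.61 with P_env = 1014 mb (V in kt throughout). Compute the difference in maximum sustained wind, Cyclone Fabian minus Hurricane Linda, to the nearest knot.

52 kt

Cyclone Fabian: ΔP = 115; V ≈ 6.1 × 115^0.635 ≈ 124.13 kt.
Hurricane Linda: ΔP = 53; V ≈ 6.44 × 53^0.61 ≈ 72.56 kt.
Difference ≈ 124.13 − 72.56 = 51.57 → 52 kt.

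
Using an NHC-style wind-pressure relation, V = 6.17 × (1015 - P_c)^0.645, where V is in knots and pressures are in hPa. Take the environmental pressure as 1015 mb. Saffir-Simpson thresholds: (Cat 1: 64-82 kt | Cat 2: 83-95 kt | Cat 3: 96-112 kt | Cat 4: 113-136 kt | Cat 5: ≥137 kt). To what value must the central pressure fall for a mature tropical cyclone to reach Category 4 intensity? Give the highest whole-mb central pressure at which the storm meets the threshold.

Category 4 begins at V = 113 kt.
Required ΔP = (113/6.17)^(1/0.645) = 18.314^1.550 ≈ 90.74 mb.
P_c ≤ 1015 − 90.74 = 924.26, so the highest integer P_c is 924 mb.

924 mb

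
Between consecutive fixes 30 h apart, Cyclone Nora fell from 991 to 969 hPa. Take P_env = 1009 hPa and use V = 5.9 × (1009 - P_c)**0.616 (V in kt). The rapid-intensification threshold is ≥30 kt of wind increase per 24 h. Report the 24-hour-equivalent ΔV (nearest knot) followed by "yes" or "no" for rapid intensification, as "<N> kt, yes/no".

18 kt, no

V₁: ΔP = 18, V ≈ 5.9 × 18^0.616 ≈ 35.00 kt.
V₂: ΔP = 40, V ≈ 5.9 × 40^0.616 ≈ 57.24 kt.
ΔV over 30 h = 22.24 kt → 24 h equivalent = 22.24 × 24/30 ≈ 17.79 kt.
18 kt < 30 kt ⇒ not rapid intensification.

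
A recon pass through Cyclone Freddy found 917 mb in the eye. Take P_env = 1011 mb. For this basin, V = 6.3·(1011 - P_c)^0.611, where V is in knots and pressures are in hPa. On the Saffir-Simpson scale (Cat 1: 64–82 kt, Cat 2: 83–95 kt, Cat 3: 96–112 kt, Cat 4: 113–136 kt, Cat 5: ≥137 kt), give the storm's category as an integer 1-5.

ΔP = 1011 − 917 = 94 mb.
V ≈ 6.3 × 94^0.611 = 6.3 × 16.05 ≈ 101 kt.
101 kt falls in the Category 3 band.

3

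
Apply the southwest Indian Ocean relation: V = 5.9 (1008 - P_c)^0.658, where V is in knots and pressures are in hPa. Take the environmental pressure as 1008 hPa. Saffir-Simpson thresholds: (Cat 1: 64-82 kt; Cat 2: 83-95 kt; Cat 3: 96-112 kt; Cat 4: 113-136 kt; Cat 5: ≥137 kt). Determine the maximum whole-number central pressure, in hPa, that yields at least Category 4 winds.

Category 4 begins at V = 113 kt.
Required ΔP = (113/5.9)^(1/0.658) = 19.153^1.520 ≈ 88.85 hPa.
P_c ≤ 1008 − 88.85 = 919.15, so the highest integer P_c is 919 hPa.

919 hPa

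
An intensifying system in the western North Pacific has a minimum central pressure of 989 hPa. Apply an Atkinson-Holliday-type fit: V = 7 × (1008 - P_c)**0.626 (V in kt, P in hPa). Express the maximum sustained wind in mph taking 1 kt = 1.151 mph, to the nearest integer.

ΔP = 1008 − 989 = 19 hPa.
V ≈ 7 × 19^0.626 = 7 × 6.317 ≈ 44.218 kt.
44.218 × 1.151 ≈ 50.89 mph → 51 mph.

51 mph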